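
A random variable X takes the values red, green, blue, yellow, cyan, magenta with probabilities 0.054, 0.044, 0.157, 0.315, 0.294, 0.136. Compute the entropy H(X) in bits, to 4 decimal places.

2.2807 bits

H = −Σ pᵢ log₂ pᵢ.
−0.054·log₂(0.054) = 0.2274
−0.044·log₂(0.044) = 0.1983
−0.157·log₂(0.157) = 0.4194
−0.315·log₂(0.315) = 0.5250
−0.294·log₂(0.294) = 0.5192
−0.136·log₂(0.136) = 0.3915
Sum ≈ 2.2807 → 2.2807 bits.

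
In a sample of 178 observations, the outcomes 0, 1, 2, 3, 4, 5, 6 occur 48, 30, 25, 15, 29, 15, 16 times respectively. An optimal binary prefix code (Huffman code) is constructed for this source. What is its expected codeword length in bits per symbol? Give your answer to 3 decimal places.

2.730 bits/symbol

Probabilities are the counts divided by 178.
Repeatedly combine the two least-probable nodes; the expected code length is the sum of the merged weights.
merge 15/178 + 15/178 → 15/89
merge 8/89 + 25/178 → 41/178
merge 29/178 + 15/89 → 59/178
merge 15/89 + 41/178 → 71/178
merge 24/89 + 59/178 → 107/178
merge 71/178 + 107/178 → 1
L = 15/89 + 41/178 + 59/178 + 71/178 + 107/178 + 1 = 243/89 ≈ 2.730 bits/symbol.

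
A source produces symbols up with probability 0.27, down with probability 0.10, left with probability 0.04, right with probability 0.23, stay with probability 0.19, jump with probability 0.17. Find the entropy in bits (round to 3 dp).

H = −Σ pᵢ log₂ pᵢ.
−0.27·log₂(0.27) = 0.5100
−0.10·log₂(0.10) = 0.3322
−0.04·log₂(0.04) = 0.1858
−0.23·log₂(0.23) = 0.4877
−0.19·log₂(0.19) = 0.4552
−0.17·log₂(0.17) = 0.4346
Sum ≈ 2.4054 → 2.405 bits.

2.405 bits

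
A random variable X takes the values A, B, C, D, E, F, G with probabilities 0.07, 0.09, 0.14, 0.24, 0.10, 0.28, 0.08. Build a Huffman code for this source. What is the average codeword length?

Repeatedly combine the two least-probable nodes; the expected code length is the sum of the merged weights.
merge 7/100 + 2/25 → 3/20
merge 9/100 + 1/10 → 19/100
merge 7/50 + 3/20 → 29/100
merge 19/100 + 6/25 → 43/100
merge 7/25 + 29/100 → 57/100
merge 43/100 + 57/100 → 1
L = 3/20 + 19/100 + 29/100 + 43/100 + 57/100 + 1 = 263/100 = 2.63 bits/symbol.

2.63 bits/symbol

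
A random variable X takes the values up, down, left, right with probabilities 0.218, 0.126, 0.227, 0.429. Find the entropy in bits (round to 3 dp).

H = −Σ pᵢ log₂ pᵢ.
−0.218·log₂(0.218) = 0.4791
−0.126·log₂(0.126) = 0.3766
−0.227·log₂(0.227) = 0.4856
−0.429·log₂(0.429) = 0.5238
Sum ≈ 1.8650 → 1.865 bits.

1.865 bits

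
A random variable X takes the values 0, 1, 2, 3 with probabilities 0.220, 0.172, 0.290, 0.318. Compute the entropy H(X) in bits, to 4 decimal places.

1.9609 bits

H = −Σ pᵢ log₂ pᵢ.
−0.220·log₂(0.220) = 0.4806
−0.172·log₂(0.172) = 0.4368
−0.290·log₂(0.290) = 0.5179
−0.318·log₂(0.318) = 0.5256
Sum ≈ 1.9609 → 1.9609 bits.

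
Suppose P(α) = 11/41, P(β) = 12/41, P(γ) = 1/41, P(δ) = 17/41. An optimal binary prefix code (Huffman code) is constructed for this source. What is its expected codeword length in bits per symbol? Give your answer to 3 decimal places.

1.878 bits/symbol

Repeatedly combine the two least-probable nodes; the expected code length is the sum of the merged weights.
merge 1/41 + 11/41 → 12/41
merge 12/41 + 12/41 → 24/41
merge 17/41 + 24/41 → 1
L = 12/41 + 24/41 + 1 = 77/41 ≈ 1.878 bits/symbol.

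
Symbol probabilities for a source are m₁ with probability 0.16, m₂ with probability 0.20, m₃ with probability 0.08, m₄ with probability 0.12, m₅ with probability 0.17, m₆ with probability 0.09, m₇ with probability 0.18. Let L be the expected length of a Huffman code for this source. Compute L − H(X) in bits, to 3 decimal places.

Entropy H = −Σ p log₂ p ≈ 2.7385 bits.
Huffman merges: 2/25+9/100→17/100; 3/25+4/25→7/25; 17/100+17/100→17/50; 9/50+1/5→19/50; 7/25+17/50→31/50; 19/50+31/50→1. L = 279/100 ≈ 2.7900.
L − H = 2.7900 − 2.7385 = 0.051 bits.

0.051 bits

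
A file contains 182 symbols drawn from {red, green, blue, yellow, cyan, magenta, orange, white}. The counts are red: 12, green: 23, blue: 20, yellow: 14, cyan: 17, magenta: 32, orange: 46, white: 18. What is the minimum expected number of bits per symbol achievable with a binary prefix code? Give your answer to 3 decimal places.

Probabilities are the counts divided by 182.
Repeatedly combine the two least-probable nodes; the expected code length is the sum of the merged weights.
merge 6/91 + 1/13 → 1/7
merge 17/182 + 9/91 → 5/26
merge 10/91 + 23/182 → 43/182
merge 1/7 + 16/91 → 29/91
merge 5/26 + 43/182 → 3/7
merge 23/91 + 29/91 → 4/7
merge 3/7 + 4/7 → 1
L = 1/7 + 5/26 + 43/182 + 29/91 + 3/7 + 4/7 + 1 = 263/91 ≈ 2.890 bits/symbol.

2.890 bits/symbol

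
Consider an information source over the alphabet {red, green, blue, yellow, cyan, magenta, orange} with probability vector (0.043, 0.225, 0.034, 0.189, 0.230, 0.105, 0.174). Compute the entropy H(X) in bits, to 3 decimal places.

H = −Σ pᵢ log₂ pᵢ.
−0.043·log₂(0.043) = 0.1952
−0.225·log₂(0.225) = 0.4842
−0.034·log₂(0.034) = 0.1659
−0.189·log₂(0.189) = 0.4543
−0.230·log₂(0.230) = 0.4877
−0.105·log₂(0.105) = 0.3414
−0.174·log₂(0.174) = 0.4390
Sum ≈ 2.5676 → 2.568 bits.

2.568 bits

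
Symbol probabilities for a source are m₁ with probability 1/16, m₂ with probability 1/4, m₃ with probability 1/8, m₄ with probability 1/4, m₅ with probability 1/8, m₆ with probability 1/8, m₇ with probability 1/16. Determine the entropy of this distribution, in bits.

2.625 bits

Each probability is a power of 1/2, so log₂(1/p) is an integer.
H = Σ p·log₂(1/p) = 1/16·4 + 1/4·2 + 1/8·3 + 1/4·2 + 1/8·3 + 1/8·3 + 1/16·4 = 2.625 bits.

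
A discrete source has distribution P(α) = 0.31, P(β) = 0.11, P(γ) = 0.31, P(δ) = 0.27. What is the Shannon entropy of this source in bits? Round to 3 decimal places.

H = −Σ pᵢ log₂ pᵢ.
−0.31·log₂(0.31) = 0.5238
−0.11·log₂(0.11) = 0.3503
−0.31·log₂(0.31) = 0.5238
−0.27·log₂(0.27) = 0.5100
Sum ≈ 1.9079 → 1.908 bits.

1.908 bits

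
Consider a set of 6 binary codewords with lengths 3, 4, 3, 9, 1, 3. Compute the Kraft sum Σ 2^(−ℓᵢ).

With common denominator 2^9 = 512: Σ 2^(−ℓᵢ) = 64/512 + 32/512 + 64/512 + 1/512 + 256/512 + 64/512 = 481/512 = 0.939453125.

0.939453125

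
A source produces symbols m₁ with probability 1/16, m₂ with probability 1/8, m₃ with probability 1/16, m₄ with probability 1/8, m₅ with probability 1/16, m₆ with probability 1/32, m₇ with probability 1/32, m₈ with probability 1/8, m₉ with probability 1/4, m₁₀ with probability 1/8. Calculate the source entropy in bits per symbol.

Each probability is a power of 1/2, so log₂(1/p) is an integer.
H = Σ p·log₂(1/p) = 1/16·4 + 1/8·3 + 1/16·4 + 1/8·3 + 1/16·4 + 1/32·5 + 1/32·5 + 1/8·3 + 1/4·2 + 1/8·3 = 3.0625 bits.

3.0625 bits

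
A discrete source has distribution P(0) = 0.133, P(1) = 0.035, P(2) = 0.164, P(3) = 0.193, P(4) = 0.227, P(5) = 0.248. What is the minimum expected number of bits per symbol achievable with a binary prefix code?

Repeatedly combine the two least-probable nodes; the expected code length is the sum of the merged weights.
merge 7/200 + 133/1000 → 21/125
merge 41/250 + 21/125 → 83/250
merge 193/1000 + 227/1000 → 21/50
merge 31/125 + 83/250 → 29/50
merge 21/50 + 29/50 → 1
L = 21/125 + 83/250 + 21/50 + 29/50 + 1 = 5/2 = 2.5 bits/symbol.

2.5 bits/symbol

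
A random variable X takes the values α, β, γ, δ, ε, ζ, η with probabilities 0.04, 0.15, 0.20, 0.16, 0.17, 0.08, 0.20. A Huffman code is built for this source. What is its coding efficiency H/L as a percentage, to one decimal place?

98.3%

Entropy H = −Σ p log₂ p ≈ 2.6742 bits.
Huffman merges: 1/25+2/25→3/25; 3/25+3/20→27/100; 4/25+17/100→33/100; 1/5+1/5→2/5; 27/100+33/100→3/5; 2/5+3/5→1. L = 68/25 ≈ 2.7200.
Efficiency = H/L = 2.6742/2.7200 = 98.3%.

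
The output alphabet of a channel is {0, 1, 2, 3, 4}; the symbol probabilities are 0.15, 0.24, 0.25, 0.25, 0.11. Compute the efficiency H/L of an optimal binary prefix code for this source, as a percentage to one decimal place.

Entropy H = −Σ p log₂ p ≈ 2.2550 bits.
Huffman merges: 11/100+3/20→13/50; 6/25+1/4→49/100; 1/4+13/50→51/100; 49/100+51/100→1. L = 113/50 ≈ 2.2600.
Efficiency = H/L = 2.2550/2.2600 = 99.8%.

99.8%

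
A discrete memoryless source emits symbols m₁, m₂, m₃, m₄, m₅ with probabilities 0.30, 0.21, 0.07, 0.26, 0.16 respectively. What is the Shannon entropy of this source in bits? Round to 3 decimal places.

H = −Σ pᵢ log₂ pᵢ.
−0.30·log₂(0.30) = 0.5211
−0.21·log₂(0.21) = 0.4728
−0.07·log₂(0.07) = 0.2686
−0.26·log₂(0.26) = 0.5053
−0.16·log₂(0.16) = 0.4230
Sum ≈ 2.1908 → 2.191 bits.

2.191 bits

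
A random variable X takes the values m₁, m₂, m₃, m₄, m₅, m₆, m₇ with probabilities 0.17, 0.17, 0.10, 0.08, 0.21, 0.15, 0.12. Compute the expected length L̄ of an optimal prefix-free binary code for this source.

Repeatedly combine the two least-probable nodes; the expected code length is the sum of the merged weights.
merge 2/25 + 1/10 → 9/50
merge 3/25 + 3/20 → 27/100
merge 17/100 + 17/100 → 17/50
merge 9/50 + 21/100 → 39/100
merge 27/100 + 17/50 → 61/100
merge 39/100 + 61/100 → 1
L = 9/50 + 27/100 + 17/50 + 39/100 + 61/100 + 1 = 279/100 = 2.79 bits/symbol.

2.79 bits/symbol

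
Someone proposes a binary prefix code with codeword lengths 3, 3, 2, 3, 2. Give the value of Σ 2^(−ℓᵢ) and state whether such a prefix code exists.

0.875; yes

With common denominator 2^3 = 8: Σ 2^(−ℓᵢ) = 1/8 + 1/8 + 2/8 + 1/8 + 2/8 = 7/8 = 0.875.
Kraft's inequality requires Σ ≤ 1; here Σ = 0.875 ≤ 1, so such a prefix code exists.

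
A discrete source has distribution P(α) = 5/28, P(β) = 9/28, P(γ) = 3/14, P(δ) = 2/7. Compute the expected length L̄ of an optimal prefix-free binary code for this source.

2 bits/symbol

Repeatedly combine the two least-probable nodes; the expected code length is the sum of the merged weights.
merge 5/28 + 3/14 → 11/28
merge 2/7 + 9/28 → 17/28
merge 11/28 + 17/28 → 1
L = 11/28 + 17/28 + 1 = 2 bits/symbol.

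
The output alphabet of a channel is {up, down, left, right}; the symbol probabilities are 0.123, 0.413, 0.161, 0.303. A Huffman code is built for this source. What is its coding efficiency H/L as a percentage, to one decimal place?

98.6%

Entropy H = −Σ p log₂ p ≈ 1.8449 bits.
Huffman merges: 123/1000+161/1000→71/250; 71/250+303/1000→587/1000; 413/1000+587/1000→1. L = 1871/1000 ≈ 1.8710.
Efficiency = H/L = 1.8449/1.8710 = 98.6%.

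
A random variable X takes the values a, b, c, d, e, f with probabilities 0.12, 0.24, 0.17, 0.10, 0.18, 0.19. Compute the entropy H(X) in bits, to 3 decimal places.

2.529 bits

H = −Σ pᵢ log₂ pᵢ.
−0.12·log₂(0.12) = 0.3671
−0.24·log₂(0.24) = 0.4941
−0.17·log₂(0.17) = 0.4346
−0.10·log₂(0.10) = 0.3322
−0.18·log₂(0.18) = 0.4453
−0.19·log₂(0.19) = 0.4552
Sum ≈ 2.5285 → 2.529 bits.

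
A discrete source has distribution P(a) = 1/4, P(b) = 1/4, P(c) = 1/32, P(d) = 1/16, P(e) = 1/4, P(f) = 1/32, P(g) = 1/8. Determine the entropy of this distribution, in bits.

Each probability is a power of 1/2, so log₂(1/p) is an integer.
H = Σ p·log₂(1/p) = 1/4·2 + 1/4·2 + 1/32·5 + 1/16·4 + 1/4·2 + 1/32·5 + 1/8·3 = 2.4375 bits.

2.4375 bits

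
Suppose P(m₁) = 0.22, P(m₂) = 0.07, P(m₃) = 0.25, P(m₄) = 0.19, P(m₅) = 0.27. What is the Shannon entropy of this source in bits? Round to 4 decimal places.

H = −Σ pᵢ log₂ pᵢ.
−0.22·log₂(0.22) = 0.4806
−0.07·log₂(0.07) = 0.2686
−0.25·log₂(0.25) = 0.5000
−0.19·log₂(0.19) = 0.4552
−0.27·log₂(0.27) = 0.5100
Sum ≈ 2.2144 → 2.2144 bits.

2.2144 bits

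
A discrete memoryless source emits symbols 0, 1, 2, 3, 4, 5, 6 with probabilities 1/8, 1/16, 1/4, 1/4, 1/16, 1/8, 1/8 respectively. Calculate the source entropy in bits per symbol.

Each probability is a power of 1/2, so log₂(1/p) is an integer.
H = Σ p·log₂(1/p) = 1/8·3 + 1/16·4 + 1/4·2 + 1/4·2 + 1/16·4 + 1/8·3 + 1/8·3 = 2.625 bits.

2.625 bits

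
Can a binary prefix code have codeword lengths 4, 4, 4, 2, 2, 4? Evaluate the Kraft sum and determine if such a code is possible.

0.75; yes

With common denominator 2^4 = 16: Σ 2^(−ℓᵢ) = 1/16 + 1/16 + 1/16 + 4/16 + 4/16 + 1/16 = 12/16 = 0.75.
Kraft's inequality requires Σ ≤ 1; here Σ = 0.75 ≤ 1, so such a prefix code exists.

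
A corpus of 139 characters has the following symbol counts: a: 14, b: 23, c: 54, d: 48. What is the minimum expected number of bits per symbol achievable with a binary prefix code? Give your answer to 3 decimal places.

Probabilities are the counts divided by 139.
Repeatedly combine the two least-probable nodes; the expected code length is the sum of the merged weights.
merge 14/139 + 23/139 → 37/139
merge 37/139 + 48/139 → 85/139
merge 54/139 + 85/139 → 1
L = 37/139 + 85/139 + 1 = 261/139 ≈ 1.878 bits/symbol.

1.878 bits/symbol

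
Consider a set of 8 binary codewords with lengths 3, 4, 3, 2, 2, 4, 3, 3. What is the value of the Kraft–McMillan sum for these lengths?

1.125

With common denominator 2^4 = 16: Σ 2^(−ℓᵢ) = 2/16 + 1/16 + 2/16 + 4/16 + 4/16 + 1/16 + 2/16 + 2/16 = 18/16 = 1.125.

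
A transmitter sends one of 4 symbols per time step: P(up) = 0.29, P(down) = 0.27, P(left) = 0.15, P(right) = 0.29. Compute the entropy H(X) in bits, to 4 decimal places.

H = −Σ pᵢ log₂ pᵢ.
−0.29·log₂(0.29) = 0.5179
−0.27·log₂(0.27) = 0.5100
−0.15·log₂(0.15) = 0.4105
−0.29·log₂(0.29) = 0.5179
Sum ≈ 1.9564 → 1.9564 bits.

1.9564 bits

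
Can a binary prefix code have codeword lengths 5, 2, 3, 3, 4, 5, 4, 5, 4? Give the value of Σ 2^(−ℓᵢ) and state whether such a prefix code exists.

0.78125; yes

With common denominator 2^5 = 32: Σ 2^(−ℓᵢ) = 1/32 + 8/32 + 4/32 + 4/32 + 2/32 + 1/32 + 2/32 + 1/32 + 2/32 = 25/32 = 0.78125.
Kraft's inequality requires Σ ≤ 1; here Σ = 0.78125 ≤ 1, so such a prefix code exists.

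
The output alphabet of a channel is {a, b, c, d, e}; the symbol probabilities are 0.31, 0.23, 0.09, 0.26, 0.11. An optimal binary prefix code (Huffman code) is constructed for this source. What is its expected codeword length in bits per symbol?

2.2 bits/symbol

Repeatedly combine the two least-probable nodes; the expected code length is the sum of the merged weights.
merge 9/100 + 11/100 → 1/5
merge 1/5 + 23/100 → 43/100
merge 13/50 + 31/100 → 57/100
merge 43/100 + 57/100 → 1
L = 1/5 + 43/100 + 57/100 + 1 = 11/5 = 2.2 bits/symbol.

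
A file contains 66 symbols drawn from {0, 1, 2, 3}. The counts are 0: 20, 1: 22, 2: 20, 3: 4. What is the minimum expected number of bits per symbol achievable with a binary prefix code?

2 bits/symbol

Probabilities are the counts divided by 66.
Repeatedly combine the two least-probable nodes; the expected code length is the sum of the merged weights.
merge 2/33 + 10/33 → 4/11
merge 10/33 + 1/3 → 7/11
merge 4/11 + 7/11 → 1
L = 4/11 + 7/11 + 1 = 2 bits/symbol.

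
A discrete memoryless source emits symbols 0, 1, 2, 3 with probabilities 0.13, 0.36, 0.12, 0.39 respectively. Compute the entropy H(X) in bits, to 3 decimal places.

H = −Σ pᵢ log₂ pᵢ.
−0.13·log₂(0.13) = 0.3826
−0.36·log₂(0.36) = 0.5306
−0.12·log₂(0.12) = 0.3671
−0.39·log₂(0.39) = 0.5298
Sum ≈ 1.8101 → 1.810 bits.

1.810 bits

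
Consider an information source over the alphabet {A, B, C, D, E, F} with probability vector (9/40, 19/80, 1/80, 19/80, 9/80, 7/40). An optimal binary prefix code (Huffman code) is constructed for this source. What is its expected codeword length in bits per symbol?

Repeatedly combine the two least-probable nodes; the expected code length is the sum of the merged weights.
merge 1/80 + 9/80 → 1/8
merge 1/8 + 7/40 → 3/10
merge 9/40 + 19/80 → 37/80
merge 19/80 + 3/10 → 43/80
merge 37/80 + 43/80 → 1
L = 1/8 + 3/10 + 37/80 + 43/80 + 1 = 97/40 = 2.425 bits/symbol.

2.425 bits/symbol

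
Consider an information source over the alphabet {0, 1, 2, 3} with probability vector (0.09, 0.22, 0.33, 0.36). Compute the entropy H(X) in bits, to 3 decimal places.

H = −Σ pᵢ log₂ pᵢ.
−0.09·log₂(0.09) = 0.3127
−0.22·log₂(0.22) = 0.4806
−0.33·log₂(0.33) = 0.5278
−0.36·log₂(0.36) = 0.5306
Sum ≈ 1.8517 → 1.852 bits.

1.852 bits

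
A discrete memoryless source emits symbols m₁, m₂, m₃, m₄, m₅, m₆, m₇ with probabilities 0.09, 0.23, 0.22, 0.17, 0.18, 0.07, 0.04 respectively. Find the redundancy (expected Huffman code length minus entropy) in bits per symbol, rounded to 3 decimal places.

0.045 bits

Entropy H = −Σ p log₂ p ≈ 2.6151 bits.
Huffman merges: 1/25+7/100→11/100; 9/100+11/100→1/5; 17/100+9/50→7/20; 1/5+11/50→21/50; 23/100+7/20→29/50; 21/50+29/50→1. L = 133/50 ≈ 2.6600.
L − H = 2.6600 − 2.6151 = 0.045 bits.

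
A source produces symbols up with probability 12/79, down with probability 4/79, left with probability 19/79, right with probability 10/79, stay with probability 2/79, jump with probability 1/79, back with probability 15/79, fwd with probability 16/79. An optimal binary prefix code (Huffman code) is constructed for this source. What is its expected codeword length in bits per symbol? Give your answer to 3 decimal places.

2.684 bits/symbol

Repeatedly combine the two least-probable nodes; the expected code length is the sum of the merged weights.
merge 1/79 + 2/79 → 3/79
merge 3/79 + 4/79 → 7/79
merge 7/79 + 10/79 → 17/79
merge 12/79 + 15/79 → 27/79
merge 16/79 + 17/79 → 33/79
merge 19/79 + 27/79 → 46/79
merge 33/79 + 46/79 → 1
L = 3/79 + 7/79 + 17/79 + 27/79 + 33/79 + 46/79 + 1 = 212/79 ≈ 2.684 bits/symbol.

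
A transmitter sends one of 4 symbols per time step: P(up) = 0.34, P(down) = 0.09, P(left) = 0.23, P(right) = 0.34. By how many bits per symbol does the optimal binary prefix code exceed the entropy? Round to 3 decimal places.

0.121 bits

Entropy H = −Σ p log₂ p ≈ 1.8587 bits.
Huffman merges: 9/100+23/100→8/25; 8/25+17/50→33/50; 17/50+33/50→1. L = 99/50 ≈ 1.9800.
L − H = 1.9800 − 1.8587 = 0.121 bits.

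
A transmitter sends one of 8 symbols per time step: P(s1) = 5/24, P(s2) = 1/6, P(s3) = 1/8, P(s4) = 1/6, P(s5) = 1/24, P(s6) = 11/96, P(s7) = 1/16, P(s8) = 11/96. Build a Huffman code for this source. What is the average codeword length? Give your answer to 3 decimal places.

2.896 bits/symbol

Repeatedly combine the two least-probable nodes; the expected code length is the sum of the merged weights.
merge 1/24 + 1/16 → 5/48
merge 5/48 + 11/96 → 7/32
merge 11/96 + 1/8 → 23/96
merge 1/6 + 1/6 → 1/3
merge 5/24 + 7/32 → 41/96
merge 23/96 + 1/3 → 55/96
merge 41/96 + 55/96 → 1
L = 5/48 + 7/32 + 23/96 + 1/3 + 41/96 + 55/96 + 1 = 139/48 ≈ 2.896 bits/symbol.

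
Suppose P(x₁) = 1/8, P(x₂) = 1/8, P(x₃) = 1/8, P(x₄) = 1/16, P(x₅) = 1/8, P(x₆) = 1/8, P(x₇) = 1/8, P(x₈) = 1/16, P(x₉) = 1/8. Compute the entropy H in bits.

3.125 bits

Each probability is a power of 1/2, so log₂(1/p) is an integer.
H = Σ p·log₂(1/p) = 1/8·3 + 1/8·3 + 1/8·3 + 1/16·4 + 1/8·3 + 1/8·3 + 1/8·3 + 1/16·4 + 1/8·3 = 3.125 bits.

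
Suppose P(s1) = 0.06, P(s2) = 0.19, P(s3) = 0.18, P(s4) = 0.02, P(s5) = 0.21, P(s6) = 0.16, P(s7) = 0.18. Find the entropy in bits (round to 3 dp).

2.598 bits

H = −Σ pᵢ log₂ pᵢ.
−0.06·log₂(0.06) = 0.2435
−0.19·log₂(0.19) = 0.4552
−0.18·log₂(0.18) = 0.4453
−0.02·log₂(0.02) = 0.1129
−0.21·log₂(0.21) = 0.4728
−0.16·log₂(0.16) = 0.4230
−0.18·log₂(0.18) = 0.4453
Sum ≈ 2.5981 → 2.598 bits.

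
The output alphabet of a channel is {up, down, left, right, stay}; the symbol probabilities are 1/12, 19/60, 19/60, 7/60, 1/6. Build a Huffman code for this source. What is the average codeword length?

Repeatedly combine the two least-probable nodes; the expected code length is the sum of the merged weights.
merge 1/12 + 7/60 → 1/5
merge 1/6 + 1/5 → 11/30
merge 19/60 + 19/60 → 19/30
merge 11/30 + 19/30 → 1
L = 1/5 + 11/30 + 19/30 + 1 = 11/5 = 2.2 bits/symbol.

2.2 bits/symbol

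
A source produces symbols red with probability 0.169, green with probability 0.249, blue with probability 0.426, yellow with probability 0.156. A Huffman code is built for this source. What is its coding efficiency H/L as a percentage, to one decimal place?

98.8%

Entropy H = −Σ p log₂ p ≈ 1.8755 bits.
Huffman merges: 39/250+169/1000→13/40; 249/1000+13/40→287/500; 213/500+287/500→1. L = 1899/1000 ≈ 1.8990.
Efficiency = H/L = 1.8755/1.8990 = 98.8%.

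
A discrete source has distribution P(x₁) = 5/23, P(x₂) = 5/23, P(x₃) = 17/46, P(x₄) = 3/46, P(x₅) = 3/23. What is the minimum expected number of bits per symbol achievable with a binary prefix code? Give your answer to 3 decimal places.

Repeatedly combine the two least-probable nodes; the expected code length is the sum of the merged weights.
merge 3/46 + 3/23 → 9/46
merge 9/46 + 5/23 → 19/46
merge 5/23 + 17/46 → 27/46
merge 19/46 + 27/46 → 1
L = 9/46 + 19/46 + 27/46 + 1 = 101/46 ≈ 2.196 bits/symbol.

2.196 bits/symbol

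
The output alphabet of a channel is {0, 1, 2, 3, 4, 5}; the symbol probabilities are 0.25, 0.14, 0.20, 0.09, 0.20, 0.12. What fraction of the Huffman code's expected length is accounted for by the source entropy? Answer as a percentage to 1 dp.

98.3%

Entropy H = −Σ p log₂ p ≈ 2.5056 bits.
Huffman merges: 9/100+3/25→21/100; 7/50+1/5→17/50; 1/5+21/100→41/100; 1/4+17/50→59/100; 41/100+59/100→1. L = 51/20 ≈ 2.5500.
Efficiency = H/L = 2.5056/2.5500 = 98.3%.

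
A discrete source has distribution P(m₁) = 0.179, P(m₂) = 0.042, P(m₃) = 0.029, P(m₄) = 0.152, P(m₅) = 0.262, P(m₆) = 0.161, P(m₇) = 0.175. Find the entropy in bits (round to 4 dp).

2.5681 bits

H = −Σ pᵢ log₂ pᵢ.
−0.179·log₂(0.179) = 0.4443
−0.042·log₂(0.042) = 0.1921
−0.029·log₂(0.029) = 0.1481
−0.152·log₂(0.152) = 0.4131
−0.262·log₂(0.262) = 0.5063
−0.161·log₂(0.161) = 0.4242
−0.175·log₂(0.175) = 0.4401
Sum ≈ 2.5681 → 2.5681 bits.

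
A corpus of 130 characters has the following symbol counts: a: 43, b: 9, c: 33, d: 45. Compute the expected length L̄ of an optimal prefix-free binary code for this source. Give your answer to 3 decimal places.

Probabilities are the counts divided by 130.
Repeatedly combine the two least-probable nodes; the expected code length is the sum of the merged weights.
merge 9/130 + 33/130 → 21/65
merge 21/65 + 43/130 → 17/26
merge 9/26 + 17/26 → 1
L = 21/65 + 17/26 + 1 = 257/130 ≈ 1.977 bits/symbol.

1.977 bits/symbol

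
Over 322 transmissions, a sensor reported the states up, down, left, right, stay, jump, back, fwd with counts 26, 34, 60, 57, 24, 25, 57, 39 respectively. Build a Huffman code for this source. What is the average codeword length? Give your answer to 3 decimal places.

2.966 bits/symbol

Probabilities are the counts divided by 322.
Repeatedly combine the two least-probable nodes; the expected code length is the sum of the merged weights.
merge 12/161 + 25/322 → 7/46
merge 13/161 + 17/161 → 30/161
merge 39/322 + 7/46 → 44/161
merge 57/322 + 57/322 → 57/161
merge 30/161 + 30/161 → 60/161
merge 44/161 + 57/161 → 101/161
merge 60/161 + 101/161 → 1
L = 7/46 + 30/161 + 44/161 + 57/161 + 60/161 + 101/161 + 1 = 955/322 ≈ 2.966 bits/symbol.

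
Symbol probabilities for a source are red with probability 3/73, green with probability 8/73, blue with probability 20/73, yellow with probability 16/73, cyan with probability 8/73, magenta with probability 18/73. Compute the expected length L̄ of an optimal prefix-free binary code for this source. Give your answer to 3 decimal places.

Repeatedly combine the two least-probable nodes; the expected code length is the sum of the merged weights.
merge 3/73 + 8/73 → 11/73
merge 8/73 + 11/73 → 19/73
merge 16/73 + 18/73 → 34/73
merge 19/73 + 20/73 → 39/73
merge 34/73 + 39/73 → 1
L = 11/73 + 19/73 + 34/73 + 39/73 + 1 = 176/73 ≈ 2.411 bits/symbol.

2.411 bits/symbol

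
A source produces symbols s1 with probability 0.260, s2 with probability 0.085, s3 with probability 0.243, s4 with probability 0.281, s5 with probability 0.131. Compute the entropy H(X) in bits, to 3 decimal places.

H = −Σ pᵢ log₂ pᵢ.
−0.260·log₂(0.260) = 0.5053
−0.085·log₂(0.085) = 0.3023
−0.243·log₂(0.243) = 0.4960
−0.281·log₂(0.281) = 0.5146
−0.131·log₂(0.131) = 0.3841
Sum ≈ 2.2023 → 2.202 bits.

2.202 bits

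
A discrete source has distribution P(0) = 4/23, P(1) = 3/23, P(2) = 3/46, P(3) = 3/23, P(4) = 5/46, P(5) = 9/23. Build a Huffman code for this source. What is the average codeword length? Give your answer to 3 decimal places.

Repeatedly combine the two least-probable nodes; the expected code length is the sum of the merged weights.
merge 3/46 + 5/46 → 4/23
merge 3/23 + 3/23 → 6/23
merge 4/23 + 4/23 → 8/23
merge 6/23 + 8/23 → 14/23
merge 9/23 + 14/23 → 1
L = 4/23 + 6/23 + 8/23 + 14/23 + 1 = 55/23 ≈ 2.391 bits/symbol.

2.391 bits/symbol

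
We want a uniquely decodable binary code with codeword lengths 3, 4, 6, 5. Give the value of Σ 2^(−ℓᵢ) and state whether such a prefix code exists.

With common denominator 2^6 = 64: Σ 2^(−ℓᵢ) = 8/64 + 4/64 + 1/64 + 2/64 = 15/64 = 0.234375.
Kraft's inequality requires Σ ≤ 1; here Σ = 0.234375 ≤ 1, so such a prefix code exists.

0.234375; yes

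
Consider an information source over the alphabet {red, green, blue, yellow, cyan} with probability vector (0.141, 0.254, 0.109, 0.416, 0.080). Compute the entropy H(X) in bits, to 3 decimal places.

H = −Σ pᵢ log₂ pᵢ.
−0.141·log₂(0.141) = 0.3985
−0.254·log₂(0.254) = 0.5022
−0.109·log₂(0.109) = 0.3485
−0.416·log₂(0.416) = 0.5264
−0.080·log₂(0.080) = 0.2915
Sum ≈ 2.0671 → 2.067 bits.

2.067 bits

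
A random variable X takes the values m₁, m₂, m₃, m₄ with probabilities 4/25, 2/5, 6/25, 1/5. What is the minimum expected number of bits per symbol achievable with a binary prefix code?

Repeatedly combine the two least-probable nodes; the expected code length is the sum of the merged weights.
merge 4/25 + 1/5 → 9/25
merge 6/25 + 9/25 → 3/5
merge 2/5 + 3/5 → 1
L = 9/25 + 3/5 + 1 = 49/25 = 1.96 bits/symbol.

1.96 bits/symbol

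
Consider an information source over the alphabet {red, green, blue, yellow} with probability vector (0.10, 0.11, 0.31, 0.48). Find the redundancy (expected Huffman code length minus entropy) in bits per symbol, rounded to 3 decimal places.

0.015 bits

Entropy H = −Σ p log₂ p ≈ 1.7145 bits.
Huffman merges: 1/10+11/100→21/100; 21/100+31/100→13/25; 12/25+13/25→1. L = 173/100 ≈ 1.7300.
L − H = 1.7300 − 1.7145 = 0.015 bits.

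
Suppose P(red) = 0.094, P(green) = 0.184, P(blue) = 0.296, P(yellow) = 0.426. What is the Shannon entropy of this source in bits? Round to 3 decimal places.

1.814 bits

H = −Σ pᵢ log₂ pᵢ.
−0.094·log₂(0.094) = 0.3207
−0.184·log₂(0.184) = 0.4494
−0.296·log₂(0.296) = 0.5199
−0.426·log₂(0.426) = 0.5244
Sum ≈ 1.8143 → 1.814 bits.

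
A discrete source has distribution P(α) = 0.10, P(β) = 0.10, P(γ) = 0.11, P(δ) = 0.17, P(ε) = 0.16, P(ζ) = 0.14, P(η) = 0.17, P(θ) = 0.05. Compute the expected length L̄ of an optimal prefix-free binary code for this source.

2.98 bits/symbol

Repeatedly combine the two least-probable nodes; the expected code length is the sum of the merged weights.
merge 1/20 + 1/10 → 3/20
merge 1/10 + 11/100 → 21/100
merge 7/50 + 3/20 → 29/100
merge 4/25 + 17/100 → 33/100
merge 17/100 + 21/100 → 19/50
merge 29/100 + 33/100 → 31/50
merge 19/50 + 31/50 → 1
L = 3/20 + 21/100 + 29/100 + 33/100 + 19/50 + 31/50 + 1 = 149/50 = 2.98 bits/symbol.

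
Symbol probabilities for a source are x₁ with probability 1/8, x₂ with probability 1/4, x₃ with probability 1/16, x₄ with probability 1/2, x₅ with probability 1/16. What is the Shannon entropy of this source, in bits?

Each probability is a power of 1/2, so log₂(1/p) is an integer.
H = Σ p·log₂(1/p) = 1/8·3 + 1/4·2 + 1/16·4 + 1/2·1 + 1/16·4 = 1.875 bits.

1.875 bits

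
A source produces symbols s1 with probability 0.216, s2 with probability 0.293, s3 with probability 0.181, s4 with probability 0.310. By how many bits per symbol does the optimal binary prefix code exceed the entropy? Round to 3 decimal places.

0.033 bits

Entropy H = −Σ p log₂ p ≈ 1.9666 bits.
Huffman merges: 181/1000+27/125→397/1000; 293/1000+31/100→603/1000; 397/1000+603/1000→1. L = 2 ≈ 2.0000.
L − H = 2.0000 − 1.9666 = 0.033 bits.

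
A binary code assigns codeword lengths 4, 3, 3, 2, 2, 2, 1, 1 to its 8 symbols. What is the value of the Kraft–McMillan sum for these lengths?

With common denominator 2^4 = 16: Σ 2^(−ℓᵢ) = 1/16 + 2/16 + 2/16 + 4/16 + 4/16 + 4/16 + 8/16 + 8/16 = 33/16 = 2.0625.

2.0625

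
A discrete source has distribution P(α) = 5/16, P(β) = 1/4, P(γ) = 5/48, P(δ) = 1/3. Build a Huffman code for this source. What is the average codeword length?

Repeatedly combine the two least-probable nodes; the expected code length is the sum of the merged weights.
merge 5/48 + 1/4 → 17/48
merge 5/16 + 1/3 → 31/48
merge 17/48 + 31/48 → 1
L = 17/48 + 31/48 + 1 = 2 bits/symbol.

2 bits/symbol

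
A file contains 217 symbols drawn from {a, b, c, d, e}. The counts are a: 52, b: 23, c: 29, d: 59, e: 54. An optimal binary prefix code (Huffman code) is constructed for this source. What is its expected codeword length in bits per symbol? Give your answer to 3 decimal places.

Probabilities are the counts divided by 217.
Repeatedly combine the two least-probable nodes; the expected code length is the sum of the merged weights.
merge 23/217 + 29/217 → 52/217
merge 52/217 + 52/217 → 104/217
merge 54/217 + 59/217 → 113/217
merge 104/217 + 113/217 → 1
L = 52/217 + 104/217 + 113/217 + 1 = 486/217 ≈ 2.240 bits/symbol.

2.240 bits/symbol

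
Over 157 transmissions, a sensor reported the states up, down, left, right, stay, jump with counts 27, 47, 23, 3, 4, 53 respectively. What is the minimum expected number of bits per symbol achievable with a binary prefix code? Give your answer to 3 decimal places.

2.236 bits/symbol

Probabilities are the counts divided by 157.
Repeatedly combine the two least-probable nodes; the expected code length is the sum of the merged weights.
merge 3/157 + 4/157 → 7/157
merge 7/157 + 23/157 → 30/157
merge 27/157 + 30/157 → 57/157
merge 47/157 + 53/157 → 100/157
merge 57/157 + 100/157 → 1
L = 7/157 + 30/157 + 57/157 + 100/157 + 1 = 351/157 ≈ 2.236 bits/symbol.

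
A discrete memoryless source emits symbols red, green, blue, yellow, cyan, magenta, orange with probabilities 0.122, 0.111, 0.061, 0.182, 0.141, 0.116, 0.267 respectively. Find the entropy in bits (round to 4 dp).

H = −Σ pᵢ log₂ pᵢ.
−0.122·log₂(0.122) = 0.3703
−0.111·log₂(0.111) = 0.3520
−0.061·log₂(0.061) = 0.2461
−0.182·log₂(0.182) = 0.4474
−0.141·log₂(0.141) = 0.3985
−0.116·log₂(0.116) = 0.3605
−0.267·log₂(0.267) = 0.5087
Sum ≈ 2.6835 → 2.6835 bits.

2.6835 bits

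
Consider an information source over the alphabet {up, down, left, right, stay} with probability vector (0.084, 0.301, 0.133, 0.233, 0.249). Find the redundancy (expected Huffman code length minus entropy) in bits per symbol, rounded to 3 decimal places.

0.019 bits

Entropy H = −Σ p log₂ p ≈ 2.1978 bits.
Huffman merges: 21/250+133/1000→217/1000; 217/1000+233/1000→9/20; 249/1000+301/1000→11/20; 9/20+11/20→1. L = 2217/1000 ≈ 2.2170.
L − H = 2.2170 − 2.1978 = 0.019 bits.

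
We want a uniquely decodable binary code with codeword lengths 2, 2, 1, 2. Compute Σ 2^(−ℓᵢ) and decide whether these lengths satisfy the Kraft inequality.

1.25; no

With common denominator 2^2 = 4: Σ 2^(−ℓᵢ) = 1/4 + 1/4 + 2/4 + 1/4 = 5/4 = 1.25.
Kraft's inequality requires Σ ≤ 1; here Σ = 1.25 > 1, so no such prefix code exists.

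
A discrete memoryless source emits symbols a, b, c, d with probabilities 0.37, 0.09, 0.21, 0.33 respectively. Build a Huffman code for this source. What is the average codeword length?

Repeatedly combine the two least-probable nodes; the expected code length is the sum of the merged weights.
merge 9/100 + 21/100 → 3/10
merge 3/10 + 33/100 → 63/100
merge 37/100 + 63/100 → 1
L = 3/10 + 63/100 + 1 = 193/100 = 1.93 bits/symbol.

1.93 bits/symbol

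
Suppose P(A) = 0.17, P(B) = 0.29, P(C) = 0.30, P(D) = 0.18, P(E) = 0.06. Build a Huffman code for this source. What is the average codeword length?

2.23 bits/symbol

Repeatedly combine the two least-probable nodes; the expected code length is the sum of the merged weights.
merge 3/50 + 17/100 → 23/100
merge 9/50 + 23/100 → 41/100
merge 29/100 + 3/10 → 59/100
merge 41/100 + 59/100 → 1
L = 23/100 + 41/100 + 59/100 + 1 = 223/100 = 2.23 bits/symbol.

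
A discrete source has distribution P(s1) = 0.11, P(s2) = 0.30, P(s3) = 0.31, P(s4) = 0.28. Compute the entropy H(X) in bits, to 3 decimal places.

H = −Σ pᵢ log₂ pᵢ.
−0.11·log₂(0.11) = 0.3503
−0.30·log₂(0.30) = 0.5211
−0.31·log₂(0.31) = 0.5238
−0.28·log₂(0.28) = 0.5142
Sum ≈ 1.9094 → 1.909 bits.

1.909 bits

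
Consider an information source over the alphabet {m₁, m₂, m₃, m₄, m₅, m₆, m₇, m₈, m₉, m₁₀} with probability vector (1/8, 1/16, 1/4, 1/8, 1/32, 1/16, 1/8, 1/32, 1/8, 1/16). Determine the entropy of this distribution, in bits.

Each probability is a power of 1/2, so log₂(1/p) is an integer.
H = Σ p·log₂(1/p) = 1/8·3 + 1/16·4 + 1/4·2 + 1/8·3 + 1/32·5 + 1/16·4 + 1/8·3 + 1/32·5 + 1/8·3 + 1/16·4 = 3.0625 bits.

3.0625 bits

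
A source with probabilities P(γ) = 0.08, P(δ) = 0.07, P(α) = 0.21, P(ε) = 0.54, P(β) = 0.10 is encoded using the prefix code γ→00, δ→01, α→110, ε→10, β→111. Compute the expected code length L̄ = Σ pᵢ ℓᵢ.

L̄ = Σ pᵢ·ℓᵢ = 0.08·2 + 0.07·2 + 0.21·3 + 0.54·2 + 0.10·3 = 2.31 bits/symbol.

2.31 bits/symbol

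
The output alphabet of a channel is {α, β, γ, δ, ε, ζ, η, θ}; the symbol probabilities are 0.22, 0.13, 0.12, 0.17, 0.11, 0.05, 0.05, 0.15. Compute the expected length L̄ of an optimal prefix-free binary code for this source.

2.88 bits/symbol

Repeatedly combine the two least-probable nodes; the expected code length is the sum of the merged weights.
merge 1/20 + 1/20 → 1/10
merge 1/10 + 11/100 → 21/100
merge 3/25 + 13/100 → 1/4
merge 3/20 + 17/100 → 8/25
merge 21/100 + 11/50 → 43/100
merge 1/4 + 8/25 → 57/100
merge 43/100 + 57/100 → 1
L = 1/10 + 21/100 + 1/4 + 8/25 + 43/100 + 57/100 + 1 = 72/25 = 2.88 bits/symbol.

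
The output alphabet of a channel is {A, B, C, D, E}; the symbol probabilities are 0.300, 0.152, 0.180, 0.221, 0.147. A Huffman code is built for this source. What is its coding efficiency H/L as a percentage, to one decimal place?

98.6%

Entropy H = −Σ p log₂ p ≈ 2.2674 bits.
Huffman merges: 147/1000+19/125→299/1000; 9/50+221/1000→401/1000; 299/1000+3/10→599/1000; 401/1000+599/1000→1. L = 2299/1000 ≈ 2.2990.
Efficiency = H/L = 2.2674/2.2990 = 98.6%.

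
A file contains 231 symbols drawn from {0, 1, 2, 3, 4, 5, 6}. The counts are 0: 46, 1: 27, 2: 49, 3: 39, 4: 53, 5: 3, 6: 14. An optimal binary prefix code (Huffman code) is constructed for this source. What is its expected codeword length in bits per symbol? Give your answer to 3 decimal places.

Probabilities are the counts divided by 231.
Repeatedly combine the two least-probable nodes; the expected code length is the sum of the merged weights.
merge 1/77 + 2/33 → 17/231
merge 17/231 + 9/77 → 4/21
merge 13/77 + 4/21 → 83/231
merge 46/231 + 7/33 → 95/231
merge 53/231 + 83/231 → 136/231
merge 95/231 + 136/231 → 1
L = 17/231 + 4/21 + 83/231 + 95/231 + 136/231 + 1 = 202/77 ≈ 2.623 bits/symbol.

2.623 bits/symbol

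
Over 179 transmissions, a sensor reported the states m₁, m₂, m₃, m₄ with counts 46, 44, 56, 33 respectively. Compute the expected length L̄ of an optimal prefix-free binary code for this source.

2 bits/symbol

Probabilities are the counts divided by 179.
Repeatedly combine the two least-probable nodes; the expected code length is the sum of the merged weights.
merge 33/179 + 44/179 → 77/179
merge 46/179 + 56/179 → 102/179
merge 77/179 + 102/179 → 1
L = 77/179 + 102/179 + 1 = 2 bits/symbol.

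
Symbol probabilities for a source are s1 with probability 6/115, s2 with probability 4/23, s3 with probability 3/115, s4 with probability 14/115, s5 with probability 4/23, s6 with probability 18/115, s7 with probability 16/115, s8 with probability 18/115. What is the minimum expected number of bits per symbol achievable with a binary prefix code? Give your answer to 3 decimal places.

2.904 bits/symbol

Repeatedly combine the two least-probable nodes; the expected code length is the sum of the merged weights.
merge 3/115 + 6/115 → 9/115
merge 9/115 + 14/115 → 1/5
merge 16/115 + 18/115 → 34/115
merge 18/115 + 4/23 → 38/115
merge 4/23 + 1/5 → 43/115
merge 34/115 + 38/115 → 72/115
merge 43/115 + 72/115 → 1
L = 9/115 + 1/5 + 34/115 + 38/115 + 43/115 + 72/115 + 1 = 334/115 ≈ 2.904 bits/symbol.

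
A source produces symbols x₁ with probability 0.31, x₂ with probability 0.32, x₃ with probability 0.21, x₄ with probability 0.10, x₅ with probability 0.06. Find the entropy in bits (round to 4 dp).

2.0984 bits

H = −Σ pᵢ log₂ pᵢ.
−0.31·log₂(0.31) = 0.5238
−0.32·log₂(0.32) = 0.5260
−0.21·log₂(0.21) = 0.4728
−0.10·log₂(0.10) = 0.3322
−0.06·log₂(0.06) = 0.2435
Sum ≈ 2.0984 → 2.0984 bits.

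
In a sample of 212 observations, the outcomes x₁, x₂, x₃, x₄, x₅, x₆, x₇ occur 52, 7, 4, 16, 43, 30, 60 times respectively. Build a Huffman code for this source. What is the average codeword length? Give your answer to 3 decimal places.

Probabilities are the counts divided by 212.
Repeatedly combine the two least-probable nodes; the expected code length is the sum of the merged weights.
merge 1/53 + 7/212 → 11/212
merge 11/212 + 4/53 → 27/212
merge 27/212 + 15/106 → 57/212
merge 43/212 + 13/53 → 95/212
merge 57/212 + 15/53 → 117/212
merge 95/212 + 117/212 → 1
L = 11/212 + 27/212 + 57/212 + 95/212 + 117/212 + 1 = 519/212 ≈ 2.448 bits/symbol.

2.448 bits/symbol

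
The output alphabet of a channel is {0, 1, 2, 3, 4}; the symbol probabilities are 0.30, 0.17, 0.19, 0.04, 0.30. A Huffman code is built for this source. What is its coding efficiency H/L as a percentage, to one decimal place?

Entropy H = −Σ p log₂ p ≈ 2.1177 bits.
Huffman merges: 1/25+17/100→21/100; 19/100+21/100→2/5; 3/10+3/10→3/5; 2/5+3/5→1. L = 221/100 ≈ 2.2100.
Efficiency = H/L = 2.1177/2.2100 = 95.8%.

95.8%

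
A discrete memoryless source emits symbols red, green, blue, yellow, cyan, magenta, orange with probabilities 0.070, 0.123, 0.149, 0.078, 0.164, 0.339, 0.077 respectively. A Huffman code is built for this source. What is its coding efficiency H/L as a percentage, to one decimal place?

Entropy H = −Σ p log₂ p ≈ 2.5784 bits.
Huffman merges: 7/100+77/1000→147/1000; 39/500+123/1000→201/1000; 147/1000+149/1000→37/125; 41/250+201/1000→73/200; 37/125+339/1000→127/200; 73/200+127/200→1. L = 661/250 ≈ 2.6440.
Efficiency = H/L = 2.5784/2.6440 = 97.5%.

97.5%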